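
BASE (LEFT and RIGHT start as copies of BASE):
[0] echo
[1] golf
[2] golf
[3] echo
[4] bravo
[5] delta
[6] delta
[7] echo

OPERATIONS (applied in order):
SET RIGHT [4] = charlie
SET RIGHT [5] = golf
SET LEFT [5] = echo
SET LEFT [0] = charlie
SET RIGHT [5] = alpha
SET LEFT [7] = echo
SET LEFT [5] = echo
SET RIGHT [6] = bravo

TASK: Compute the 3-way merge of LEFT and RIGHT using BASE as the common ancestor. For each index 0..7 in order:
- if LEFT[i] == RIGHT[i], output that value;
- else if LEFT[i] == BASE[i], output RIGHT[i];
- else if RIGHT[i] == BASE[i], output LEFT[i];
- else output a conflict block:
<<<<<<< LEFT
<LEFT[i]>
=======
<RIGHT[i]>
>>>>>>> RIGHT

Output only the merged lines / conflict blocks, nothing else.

Final LEFT:  [charlie, golf, golf, echo, bravo, echo, delta, echo]
Final RIGHT: [echo, golf, golf, echo, charlie, alpha, bravo, echo]
i=0: L=charlie, R=echo=BASE -> take LEFT -> charlie
i=1: L=golf R=golf -> agree -> golf
i=2: L=golf R=golf -> agree -> golf
i=3: L=echo R=echo -> agree -> echo
i=4: L=bravo=BASE, R=charlie -> take RIGHT -> charlie
i=5: BASE=delta L=echo R=alpha all differ -> CONFLICT
i=6: L=delta=BASE, R=bravo -> take RIGHT -> bravo
i=7: L=echo R=echo -> agree -> echo

Answer: charlie
golf
golf
echo
charlie
<<<<<<< LEFT
echo
=======
alpha
>>>>>>> RIGHT
bravo
echo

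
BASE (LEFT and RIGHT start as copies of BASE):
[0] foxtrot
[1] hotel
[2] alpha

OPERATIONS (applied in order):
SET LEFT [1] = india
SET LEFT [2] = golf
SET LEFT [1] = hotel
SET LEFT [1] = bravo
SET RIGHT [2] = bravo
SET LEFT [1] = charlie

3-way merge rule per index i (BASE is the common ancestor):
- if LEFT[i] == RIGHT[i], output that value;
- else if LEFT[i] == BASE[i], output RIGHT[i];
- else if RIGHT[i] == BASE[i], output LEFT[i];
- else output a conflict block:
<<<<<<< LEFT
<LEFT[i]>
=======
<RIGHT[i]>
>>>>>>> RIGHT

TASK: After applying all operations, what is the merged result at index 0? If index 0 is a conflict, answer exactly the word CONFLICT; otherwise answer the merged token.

Answer: foxtrot

Derivation:
Final LEFT:  [foxtrot, charlie, golf]
Final RIGHT: [foxtrot, hotel, bravo]
i=0: L=foxtrot R=foxtrot -> agree -> foxtrot
i=1: L=charlie, R=hotel=BASE -> take LEFT -> charlie
i=2: BASE=alpha L=golf R=bravo all differ -> CONFLICT
Index 0 -> foxtrot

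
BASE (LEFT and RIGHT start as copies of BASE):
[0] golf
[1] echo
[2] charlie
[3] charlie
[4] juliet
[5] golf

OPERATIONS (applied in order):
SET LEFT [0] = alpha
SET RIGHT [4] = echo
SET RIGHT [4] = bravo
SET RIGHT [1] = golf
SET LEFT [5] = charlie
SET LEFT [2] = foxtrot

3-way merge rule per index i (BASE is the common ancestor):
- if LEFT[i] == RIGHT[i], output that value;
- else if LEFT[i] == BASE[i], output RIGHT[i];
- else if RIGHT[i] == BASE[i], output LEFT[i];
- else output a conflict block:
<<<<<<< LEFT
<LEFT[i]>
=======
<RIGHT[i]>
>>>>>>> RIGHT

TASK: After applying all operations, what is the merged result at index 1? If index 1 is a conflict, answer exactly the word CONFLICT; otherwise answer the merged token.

Final LEFT:  [alpha, echo, foxtrot, charlie, juliet, charlie]
Final RIGHT: [golf, golf, charlie, charlie, bravo, golf]
i=0: L=alpha, R=golf=BASE -> take LEFT -> alpha
i=1: L=echo=BASE, R=golf -> take RIGHT -> golf
i=2: L=foxtrot, R=charlie=BASE -> take LEFT -> foxtrot
i=3: L=charlie R=charlie -> agree -> charlie
i=4: L=juliet=BASE, R=bravo -> take RIGHT -> bravo
i=5: L=charlie, R=golf=BASE -> take LEFT -> charlie
Index 1 -> golf

Answer: golf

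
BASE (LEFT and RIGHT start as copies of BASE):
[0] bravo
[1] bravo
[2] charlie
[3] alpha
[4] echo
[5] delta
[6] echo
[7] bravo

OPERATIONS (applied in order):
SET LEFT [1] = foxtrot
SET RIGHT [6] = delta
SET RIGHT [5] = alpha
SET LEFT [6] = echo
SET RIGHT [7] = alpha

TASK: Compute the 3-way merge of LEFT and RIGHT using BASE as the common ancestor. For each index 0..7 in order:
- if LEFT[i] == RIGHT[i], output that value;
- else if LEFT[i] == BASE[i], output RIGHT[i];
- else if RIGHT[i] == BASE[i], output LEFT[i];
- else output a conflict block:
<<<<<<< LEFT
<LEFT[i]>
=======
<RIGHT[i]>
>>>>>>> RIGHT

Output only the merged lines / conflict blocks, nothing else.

Final LEFT:  [bravo, foxtrot, charlie, alpha, echo, delta, echo, bravo]
Final RIGHT: [bravo, bravo, charlie, alpha, echo, alpha, delta, alpha]
i=0: L=bravo R=bravo -> agree -> bravo
i=1: L=foxtrot, R=bravo=BASE -> take LEFT -> foxtrot
i=2: L=charlie R=charlie -> agree -> charlie
i=3: L=alpha R=alpha -> agree -> alpha
i=4: L=echo R=echo -> agree -> echo
i=5: L=delta=BASE, R=alpha -> take RIGHT -> alpha
i=6: L=echo=BASE, R=delta -> take RIGHT -> delta
i=7: L=bravo=BASE, R=alpha -> take RIGHT -> alpha

Answer: bravo
foxtrot
charlie
alpha
echo
alpha
delta
alpha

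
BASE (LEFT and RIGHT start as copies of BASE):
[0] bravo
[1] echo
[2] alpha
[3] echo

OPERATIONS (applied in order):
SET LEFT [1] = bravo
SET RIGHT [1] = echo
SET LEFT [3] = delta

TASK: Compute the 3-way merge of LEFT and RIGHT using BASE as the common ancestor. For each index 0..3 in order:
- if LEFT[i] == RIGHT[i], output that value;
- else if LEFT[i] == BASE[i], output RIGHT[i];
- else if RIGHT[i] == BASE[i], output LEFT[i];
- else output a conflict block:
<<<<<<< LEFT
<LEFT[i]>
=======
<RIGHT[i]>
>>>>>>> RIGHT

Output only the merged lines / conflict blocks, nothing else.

Answer: bravo
bravo
alpha
delta

Derivation:
Final LEFT:  [bravo, bravo, alpha, delta]
Final RIGHT: [bravo, echo, alpha, echo]
i=0: L=bravo R=bravo -> agree -> bravo
i=1: L=bravo, R=echo=BASE -> take LEFT -> bravo
i=2: L=alpha R=alpha -> agree -> alpha
i=3: L=delta, R=echo=BASE -> take LEFT -> delta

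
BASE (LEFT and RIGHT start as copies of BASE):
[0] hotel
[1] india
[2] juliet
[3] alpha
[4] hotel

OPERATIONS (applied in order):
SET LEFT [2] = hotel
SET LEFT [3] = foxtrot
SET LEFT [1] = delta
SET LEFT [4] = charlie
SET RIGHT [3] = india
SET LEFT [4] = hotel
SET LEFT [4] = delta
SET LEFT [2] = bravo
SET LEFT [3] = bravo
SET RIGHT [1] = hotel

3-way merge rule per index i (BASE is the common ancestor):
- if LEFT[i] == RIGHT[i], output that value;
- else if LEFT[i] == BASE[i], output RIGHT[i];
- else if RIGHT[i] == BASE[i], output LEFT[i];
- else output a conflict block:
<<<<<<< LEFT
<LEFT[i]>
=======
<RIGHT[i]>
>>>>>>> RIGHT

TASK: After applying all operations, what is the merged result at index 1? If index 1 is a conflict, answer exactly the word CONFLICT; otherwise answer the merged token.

Final LEFT:  [hotel, delta, bravo, bravo, delta]
Final RIGHT: [hotel, hotel, juliet, india, hotel]
i=0: L=hotel R=hotel -> agree -> hotel
i=1: BASE=india L=delta R=hotel all differ -> CONFLICT
i=2: L=bravo, R=juliet=BASE -> take LEFT -> bravo
i=3: BASE=alpha L=bravo R=india all differ -> CONFLICT
i=4: L=delta, R=hotel=BASE -> take LEFT -> delta
Index 1 -> CONFLICT

Answer: CONFLICT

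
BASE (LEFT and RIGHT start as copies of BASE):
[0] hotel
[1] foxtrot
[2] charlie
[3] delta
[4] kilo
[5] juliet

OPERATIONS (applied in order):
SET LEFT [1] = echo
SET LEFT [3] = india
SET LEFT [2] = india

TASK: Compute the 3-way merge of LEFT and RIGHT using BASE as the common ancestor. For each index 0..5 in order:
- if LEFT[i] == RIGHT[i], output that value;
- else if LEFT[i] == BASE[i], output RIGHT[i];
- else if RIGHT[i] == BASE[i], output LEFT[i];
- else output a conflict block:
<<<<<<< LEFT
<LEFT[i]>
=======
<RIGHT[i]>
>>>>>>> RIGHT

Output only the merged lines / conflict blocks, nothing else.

Answer: hotel
echo
india
india
kilo
juliet

Derivation:
Final LEFT:  [hotel, echo, india, india, kilo, juliet]
Final RIGHT: [hotel, foxtrot, charlie, delta, kilo, juliet]
i=0: L=hotel R=hotel -> agree -> hotel
i=1: L=echo, R=foxtrot=BASE -> take LEFT -> echo
i=2: L=india, R=charlie=BASE -> take LEFT -> india
i=3: L=india, R=delta=BASE -> take LEFT -> india
i=4: L=kilo R=kilo -> agree -> kilo
i=5: L=juliet R=juliet -> agree -> juliet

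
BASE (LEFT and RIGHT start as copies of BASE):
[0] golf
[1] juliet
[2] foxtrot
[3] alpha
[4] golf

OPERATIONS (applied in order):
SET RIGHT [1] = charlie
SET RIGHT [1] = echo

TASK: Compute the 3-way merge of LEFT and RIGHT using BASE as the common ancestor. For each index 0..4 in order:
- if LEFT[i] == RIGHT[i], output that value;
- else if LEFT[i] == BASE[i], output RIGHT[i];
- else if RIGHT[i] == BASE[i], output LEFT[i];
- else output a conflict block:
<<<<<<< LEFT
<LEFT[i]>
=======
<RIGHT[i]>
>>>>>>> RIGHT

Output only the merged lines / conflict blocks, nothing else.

Answer: golf
echo
foxtrot
alpha
golf

Derivation:
Final LEFT:  [golf, juliet, foxtrot, alpha, golf]
Final RIGHT: [golf, echo, foxtrot, alpha, golf]
i=0: L=golf R=golf -> agree -> golf
i=1: L=juliet=BASE, R=echo -> take RIGHT -> echo
i=2: L=foxtrot R=foxtrot -> agree -> foxtrot
i=3: L=alpha R=alpha -> agree -> alpha
i=4: L=golf R=golf -> agree -> golf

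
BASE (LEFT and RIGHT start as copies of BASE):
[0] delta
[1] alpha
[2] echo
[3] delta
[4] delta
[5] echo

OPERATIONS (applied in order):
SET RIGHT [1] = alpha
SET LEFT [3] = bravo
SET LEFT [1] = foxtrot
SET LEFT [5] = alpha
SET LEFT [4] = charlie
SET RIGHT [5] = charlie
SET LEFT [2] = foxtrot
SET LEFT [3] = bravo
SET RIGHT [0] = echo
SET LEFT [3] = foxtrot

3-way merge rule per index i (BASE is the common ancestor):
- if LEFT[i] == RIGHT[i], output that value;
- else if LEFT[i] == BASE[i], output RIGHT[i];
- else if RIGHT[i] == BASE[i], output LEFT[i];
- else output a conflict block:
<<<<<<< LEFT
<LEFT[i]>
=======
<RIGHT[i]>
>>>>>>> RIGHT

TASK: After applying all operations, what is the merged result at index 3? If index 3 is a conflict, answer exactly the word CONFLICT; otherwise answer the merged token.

Answer: foxtrot

Derivation:
Final LEFT:  [delta, foxtrot, foxtrot, foxtrot, charlie, alpha]
Final RIGHT: [echo, alpha, echo, delta, delta, charlie]
i=0: L=delta=BASE, R=echo -> take RIGHT -> echo
i=1: L=foxtrot, R=alpha=BASE -> take LEFT -> foxtrot
i=2: L=foxtrot, R=echo=BASE -> take LEFT -> foxtrot
i=3: L=foxtrot, R=delta=BASE -> take LEFT -> foxtrot
i=4: L=charlie, R=delta=BASE -> take LEFT -> charlie
i=5: BASE=echo L=alpha R=charlie all differ -> CONFLICT
Index 3 -> foxtrot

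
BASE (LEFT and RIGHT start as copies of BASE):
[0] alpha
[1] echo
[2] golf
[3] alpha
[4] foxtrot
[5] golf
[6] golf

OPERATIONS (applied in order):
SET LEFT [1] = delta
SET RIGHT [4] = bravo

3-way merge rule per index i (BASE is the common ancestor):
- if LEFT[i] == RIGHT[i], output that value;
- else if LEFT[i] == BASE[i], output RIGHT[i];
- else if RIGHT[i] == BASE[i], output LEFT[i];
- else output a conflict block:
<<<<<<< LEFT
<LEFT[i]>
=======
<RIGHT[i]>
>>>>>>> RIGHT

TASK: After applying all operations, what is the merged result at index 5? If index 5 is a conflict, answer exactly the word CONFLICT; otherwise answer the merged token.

Answer: golf

Derivation:
Final LEFT:  [alpha, delta, golf, alpha, foxtrot, golf, golf]
Final RIGHT: [alpha, echo, golf, alpha, bravo, golf, golf]
i=0: L=alpha R=alpha -> agree -> alpha
i=1: L=delta, R=echo=BASE -> take LEFT -> delta
i=2: L=golf R=golf -> agree -> golf
i=3: L=alpha R=alpha -> agree -> alpha
i=4: L=foxtrot=BASE, R=bravo -> take RIGHT -> bravo
i=5: L=golf R=golf -> agree -> golf
i=6: L=golf R=golf -> agree -> golf
Index 5 -> golf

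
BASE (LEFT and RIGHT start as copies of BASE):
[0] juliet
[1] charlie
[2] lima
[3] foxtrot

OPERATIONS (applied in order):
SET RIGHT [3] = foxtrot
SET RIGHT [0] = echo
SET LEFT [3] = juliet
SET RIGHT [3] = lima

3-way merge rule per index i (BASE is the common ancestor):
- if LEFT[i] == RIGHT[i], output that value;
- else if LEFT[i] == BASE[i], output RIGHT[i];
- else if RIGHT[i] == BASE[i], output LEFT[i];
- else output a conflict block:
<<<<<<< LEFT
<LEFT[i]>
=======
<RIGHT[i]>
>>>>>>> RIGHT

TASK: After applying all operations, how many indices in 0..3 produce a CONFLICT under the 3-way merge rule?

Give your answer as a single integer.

Answer: 1

Derivation:
Final LEFT:  [juliet, charlie, lima, juliet]
Final RIGHT: [echo, charlie, lima, lima]
i=0: L=juliet=BASE, R=echo -> take RIGHT -> echo
i=1: L=charlie R=charlie -> agree -> charlie
i=2: L=lima R=lima -> agree -> lima
i=3: BASE=foxtrot L=juliet R=lima all differ -> CONFLICT
Conflict count: 1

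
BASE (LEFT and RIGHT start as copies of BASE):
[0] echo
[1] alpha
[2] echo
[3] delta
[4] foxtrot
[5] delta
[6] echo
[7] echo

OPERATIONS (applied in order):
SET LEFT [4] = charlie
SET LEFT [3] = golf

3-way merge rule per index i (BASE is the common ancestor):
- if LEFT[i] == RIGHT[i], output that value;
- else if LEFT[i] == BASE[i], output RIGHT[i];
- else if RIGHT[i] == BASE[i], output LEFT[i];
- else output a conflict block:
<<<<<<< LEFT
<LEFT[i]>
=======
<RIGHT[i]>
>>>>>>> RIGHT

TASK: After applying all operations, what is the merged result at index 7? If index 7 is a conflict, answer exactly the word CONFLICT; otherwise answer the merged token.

Answer: echo

Derivation:
Final LEFT:  [echo, alpha, echo, golf, charlie, delta, echo, echo]
Final RIGHT: [echo, alpha, echo, delta, foxtrot, delta, echo, echo]
i=0: L=echo R=echo -> agree -> echo
i=1: L=alpha R=alpha -> agree -> alpha
i=2: L=echo R=echo -> agree -> echo
i=3: L=golf, R=delta=BASE -> take LEFT -> golf
i=4: L=charlie, R=foxtrot=BASE -> take LEFT -> charlie
i=5: L=delta R=delta -> agree -> delta
i=6: L=echo R=echo -> agree -> echo
i=7: L=echo R=echo -> agree -> echo
Index 7 -> echo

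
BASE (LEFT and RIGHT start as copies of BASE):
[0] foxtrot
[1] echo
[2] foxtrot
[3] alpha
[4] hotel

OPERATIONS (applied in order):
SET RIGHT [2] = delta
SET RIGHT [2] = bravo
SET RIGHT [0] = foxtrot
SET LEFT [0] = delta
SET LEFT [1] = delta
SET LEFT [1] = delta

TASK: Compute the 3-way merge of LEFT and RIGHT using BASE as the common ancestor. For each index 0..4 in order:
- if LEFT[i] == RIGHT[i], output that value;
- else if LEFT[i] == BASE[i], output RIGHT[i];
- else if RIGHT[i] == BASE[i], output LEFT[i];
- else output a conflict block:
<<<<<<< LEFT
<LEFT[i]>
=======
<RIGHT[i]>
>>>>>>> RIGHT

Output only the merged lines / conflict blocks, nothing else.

Final LEFT:  [delta, delta, foxtrot, alpha, hotel]
Final RIGHT: [foxtrot, echo, bravo, alpha, hotel]
i=0: L=delta, R=foxtrot=BASE -> take LEFT -> delta
i=1: L=delta, R=echo=BASE -> take LEFT -> delta
i=2: L=foxtrot=BASE, R=bravo -> take RIGHT -> bravo
i=3: L=alpha R=alpha -> agree -> alpha
i=4: L=hotel R=hotel -> agree -> hotel

Answer: delta
delta
bravo
alpha
hotel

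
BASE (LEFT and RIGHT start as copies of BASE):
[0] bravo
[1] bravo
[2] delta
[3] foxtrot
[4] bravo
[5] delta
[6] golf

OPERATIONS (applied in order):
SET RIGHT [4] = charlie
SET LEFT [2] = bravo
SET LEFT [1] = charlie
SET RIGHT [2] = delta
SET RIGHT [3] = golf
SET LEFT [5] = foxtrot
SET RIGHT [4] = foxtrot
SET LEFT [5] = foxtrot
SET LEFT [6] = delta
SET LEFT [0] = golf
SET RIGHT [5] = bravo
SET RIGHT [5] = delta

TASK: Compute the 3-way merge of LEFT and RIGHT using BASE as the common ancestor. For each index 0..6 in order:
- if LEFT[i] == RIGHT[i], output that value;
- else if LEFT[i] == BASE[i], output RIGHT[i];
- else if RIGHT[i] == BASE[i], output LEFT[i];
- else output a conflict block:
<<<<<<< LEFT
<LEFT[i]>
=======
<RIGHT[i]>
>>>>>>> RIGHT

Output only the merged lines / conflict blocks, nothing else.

Answer: golf
charlie
bravo
golf
foxtrot
foxtrot
delta

Derivation:
Final LEFT:  [golf, charlie, bravo, foxtrot, bravo, foxtrot, delta]
Final RIGHT: [bravo, bravo, delta, golf, foxtrot, delta, golf]
i=0: L=golf, R=bravo=BASE -> take LEFT -> golf
i=1: L=charlie, R=bravo=BASE -> take LEFT -> charlie
i=2: L=bravo, R=delta=BASE -> take LEFT -> bravo
i=3: L=foxtrot=BASE, R=golf -> take RIGHT -> golf
i=4: L=bravo=BASE, R=foxtrot -> take RIGHT -> foxtrot
i=5: L=foxtrot, R=delta=BASE -> take LEFT -> foxtrot
i=6: L=delta, R=golf=BASE -> take LEFT -> delta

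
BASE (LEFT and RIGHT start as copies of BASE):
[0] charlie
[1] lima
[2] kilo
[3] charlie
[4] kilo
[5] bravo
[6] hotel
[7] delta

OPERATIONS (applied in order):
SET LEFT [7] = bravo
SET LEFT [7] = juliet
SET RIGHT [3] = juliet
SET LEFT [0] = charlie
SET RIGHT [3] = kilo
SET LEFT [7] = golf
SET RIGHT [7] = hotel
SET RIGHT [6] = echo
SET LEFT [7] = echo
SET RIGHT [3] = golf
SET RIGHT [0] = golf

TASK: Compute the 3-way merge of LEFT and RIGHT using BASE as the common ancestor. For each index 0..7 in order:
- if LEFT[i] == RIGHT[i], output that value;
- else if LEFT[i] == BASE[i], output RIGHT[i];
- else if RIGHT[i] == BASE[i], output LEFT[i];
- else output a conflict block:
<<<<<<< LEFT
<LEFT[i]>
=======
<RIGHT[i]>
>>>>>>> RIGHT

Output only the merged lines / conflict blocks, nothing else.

Answer: golf
lima
kilo
golf
kilo
bravo
echo
<<<<<<< LEFT
echo
=======
hotel
>>>>>>> RIGHT

Derivation:
Final LEFT:  [charlie, lima, kilo, charlie, kilo, bravo, hotel, echo]
Final RIGHT: [golf, lima, kilo, golf, kilo, bravo, echo, hotel]
i=0: L=charlie=BASE, R=golf -> take RIGHT -> golf
i=1: L=lima R=lima -> agree -> lima
i=2: L=kilo R=kilo -> agree -> kilo
i=3: L=charlie=BASE, R=golf -> take RIGHT -> golf
i=4: L=kilo R=kilo -> agree -> kilo
i=5: L=bravo R=bravo -> agree -> bravo
i=6: L=hotel=BASE, R=echo -> take RIGHT -> echo
i=7: BASE=delta L=echo R=hotel all differ -> CONFLICT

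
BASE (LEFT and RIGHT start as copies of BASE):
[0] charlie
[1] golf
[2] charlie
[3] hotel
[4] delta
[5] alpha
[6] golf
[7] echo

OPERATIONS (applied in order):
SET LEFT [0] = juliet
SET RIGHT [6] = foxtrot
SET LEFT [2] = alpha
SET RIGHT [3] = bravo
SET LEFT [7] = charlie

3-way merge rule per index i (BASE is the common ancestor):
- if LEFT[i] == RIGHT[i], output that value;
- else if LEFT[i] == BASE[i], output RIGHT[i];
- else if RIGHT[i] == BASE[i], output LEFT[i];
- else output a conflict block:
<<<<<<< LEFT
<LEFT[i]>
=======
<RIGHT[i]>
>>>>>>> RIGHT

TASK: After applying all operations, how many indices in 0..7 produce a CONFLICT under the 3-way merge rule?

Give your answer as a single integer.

Answer: 0

Derivation:
Final LEFT:  [juliet, golf, alpha, hotel, delta, alpha, golf, charlie]
Final RIGHT: [charlie, golf, charlie, bravo, delta, alpha, foxtrot, echo]
i=0: L=juliet, R=charlie=BASE -> take LEFT -> juliet
i=1: L=golf R=golf -> agree -> golf
i=2: L=alpha, R=charlie=BASE -> take LEFT -> alpha
i=3: L=hotel=BASE, R=bravo -> take RIGHT -> bravo
i=4: L=delta R=delta -> agree -> delta
i=5: L=alpha R=alpha -> agree -> alpha
i=6: L=golf=BASE, R=foxtrot -> take RIGHT -> foxtrot
i=7: L=charlie, R=echo=BASE -> take LEFT -> charlie
Conflict count: 0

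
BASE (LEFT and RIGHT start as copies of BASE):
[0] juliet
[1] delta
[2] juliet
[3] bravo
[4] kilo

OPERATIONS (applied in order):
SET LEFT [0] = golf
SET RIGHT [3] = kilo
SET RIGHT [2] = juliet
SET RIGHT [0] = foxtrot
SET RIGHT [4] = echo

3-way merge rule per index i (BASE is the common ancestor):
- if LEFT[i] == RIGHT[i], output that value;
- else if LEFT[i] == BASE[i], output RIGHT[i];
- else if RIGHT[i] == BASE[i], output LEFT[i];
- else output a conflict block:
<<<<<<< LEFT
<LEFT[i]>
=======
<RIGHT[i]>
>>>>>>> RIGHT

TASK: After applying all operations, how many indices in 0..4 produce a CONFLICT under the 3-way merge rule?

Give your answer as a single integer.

Answer: 1

Derivation:
Final LEFT:  [golf, delta, juliet, bravo, kilo]
Final RIGHT: [foxtrot, delta, juliet, kilo, echo]
i=0: BASE=juliet L=golf R=foxtrot all differ -> CONFLICT
i=1: L=delta R=delta -> agree -> delta
i=2: L=juliet R=juliet -> agree -> juliet
i=3: L=bravo=BASE, R=kilo -> take RIGHT -> kilo
i=4: L=kilo=BASE, R=echo -> take RIGHT -> echo
Conflict count: 1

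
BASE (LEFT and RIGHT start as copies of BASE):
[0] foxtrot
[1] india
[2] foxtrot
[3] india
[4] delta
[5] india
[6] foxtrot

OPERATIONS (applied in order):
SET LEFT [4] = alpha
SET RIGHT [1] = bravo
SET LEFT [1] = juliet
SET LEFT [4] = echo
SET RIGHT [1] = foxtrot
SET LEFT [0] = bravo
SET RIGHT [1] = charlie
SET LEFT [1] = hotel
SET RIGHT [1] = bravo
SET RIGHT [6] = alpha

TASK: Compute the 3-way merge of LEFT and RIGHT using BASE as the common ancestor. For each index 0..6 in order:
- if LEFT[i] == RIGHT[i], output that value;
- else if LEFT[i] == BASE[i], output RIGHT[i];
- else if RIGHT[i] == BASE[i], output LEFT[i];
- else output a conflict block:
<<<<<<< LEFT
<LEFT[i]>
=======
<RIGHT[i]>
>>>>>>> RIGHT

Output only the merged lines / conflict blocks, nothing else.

Answer: bravo
<<<<<<< LEFT
hotel
=======
bravo
>>>>>>> RIGHT
foxtrot
india
echo
india
alpha

Derivation:
Final LEFT:  [bravo, hotel, foxtrot, india, echo, india, foxtrot]
Final RIGHT: [foxtrot, bravo, foxtrot, india, delta, india, alpha]
i=0: L=bravo, R=foxtrot=BASE -> take LEFT -> bravo
i=1: BASE=india L=hotel R=bravo all differ -> CONFLICT
i=2: L=foxtrot R=foxtrot -> agree -> foxtrot
i=3: L=india R=india -> agree -> india
i=4: L=echo, R=delta=BASE -> take LEFT -> echo
i=5: L=india R=india -> agree -> india
i=6: L=foxtrot=BASE, R=alpha -> take RIGHT -> alpha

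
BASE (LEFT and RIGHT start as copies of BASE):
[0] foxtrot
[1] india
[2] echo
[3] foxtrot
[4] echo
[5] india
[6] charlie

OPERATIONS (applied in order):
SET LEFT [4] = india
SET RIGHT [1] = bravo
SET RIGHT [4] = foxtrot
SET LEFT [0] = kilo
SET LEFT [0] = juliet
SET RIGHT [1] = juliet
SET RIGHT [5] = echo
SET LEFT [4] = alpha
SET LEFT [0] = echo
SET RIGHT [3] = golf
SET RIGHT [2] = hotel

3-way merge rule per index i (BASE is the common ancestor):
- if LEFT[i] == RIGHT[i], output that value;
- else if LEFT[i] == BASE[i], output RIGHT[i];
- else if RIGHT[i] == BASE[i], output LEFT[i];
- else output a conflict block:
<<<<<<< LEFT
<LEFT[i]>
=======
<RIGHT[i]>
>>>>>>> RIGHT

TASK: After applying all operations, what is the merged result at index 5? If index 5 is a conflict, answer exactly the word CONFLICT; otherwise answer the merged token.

Answer: echo

Derivation:
Final LEFT:  [echo, india, echo, foxtrot, alpha, india, charlie]
Final RIGHT: [foxtrot, juliet, hotel, golf, foxtrot, echo, charlie]
i=0: L=echo, R=foxtrot=BASE -> take LEFT -> echo
i=1: L=india=BASE, R=juliet -> take RIGHT -> juliet
i=2: L=echo=BASE, R=hotel -> take RIGHT -> hotel
i=3: L=foxtrot=BASE, R=golf -> take RIGHT -> golf
i=4: BASE=echo L=alpha R=foxtrot all differ -> CONFLICT
i=5: L=india=BASE, R=echo -> take RIGHT -> echo
i=6: L=charlie R=charlie -> agree -> charlie
Index 5 -> echo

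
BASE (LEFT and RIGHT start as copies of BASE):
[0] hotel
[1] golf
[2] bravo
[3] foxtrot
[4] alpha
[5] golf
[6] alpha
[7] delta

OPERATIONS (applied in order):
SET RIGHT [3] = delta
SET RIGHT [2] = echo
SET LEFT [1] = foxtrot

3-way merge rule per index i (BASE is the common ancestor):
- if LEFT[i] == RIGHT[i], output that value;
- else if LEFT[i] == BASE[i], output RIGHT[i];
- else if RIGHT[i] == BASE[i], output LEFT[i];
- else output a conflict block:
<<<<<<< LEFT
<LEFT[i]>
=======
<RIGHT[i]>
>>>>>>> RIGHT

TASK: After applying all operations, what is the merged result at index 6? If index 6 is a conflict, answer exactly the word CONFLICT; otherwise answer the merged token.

Final LEFT:  [hotel, foxtrot, bravo, foxtrot, alpha, golf, alpha, delta]
Final RIGHT: [hotel, golf, echo, delta, alpha, golf, alpha, delta]
i=0: L=hotel R=hotel -> agree -> hotel
i=1: L=foxtrot, R=golf=BASE -> take LEFT -> foxtrot
i=2: L=bravo=BASE, R=echo -> take RIGHT -> echo
i=3: L=foxtrot=BASE, R=delta -> take RIGHT -> delta
i=4: L=alpha R=alpha -> agree -> alpha
i=5: L=golf R=golf -> agree -> golf
i=6: L=alpha R=alpha -> agree -> alpha
i=7: L=delta R=delta -> agree -> delta
Index 6 -> alpha

Answer: alpha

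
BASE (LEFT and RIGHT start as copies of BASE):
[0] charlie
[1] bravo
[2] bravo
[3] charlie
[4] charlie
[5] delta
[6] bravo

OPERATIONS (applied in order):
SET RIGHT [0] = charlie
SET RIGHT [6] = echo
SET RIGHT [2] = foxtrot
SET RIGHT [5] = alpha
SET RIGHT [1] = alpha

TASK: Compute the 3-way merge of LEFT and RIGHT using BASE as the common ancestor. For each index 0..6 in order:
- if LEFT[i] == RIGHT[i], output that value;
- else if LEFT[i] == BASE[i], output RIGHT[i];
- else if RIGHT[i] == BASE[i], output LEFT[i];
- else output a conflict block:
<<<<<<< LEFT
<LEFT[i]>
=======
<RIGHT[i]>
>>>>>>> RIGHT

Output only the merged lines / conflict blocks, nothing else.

Final LEFT:  [charlie, bravo, bravo, charlie, charlie, delta, bravo]
Final RIGHT: [charlie, alpha, foxtrot, charlie, charlie, alpha, echo]
i=0: L=charlie R=charlie -> agree -> charlie
i=1: L=bravo=BASE, R=alpha -> take RIGHT -> alpha
i=2: L=bravo=BASE, R=foxtrot -> take RIGHT -> foxtrot
i=3: L=charlie R=charlie -> agree -> charlie
i=4: L=charlie R=charlie -> agree -> charlie
i=5: L=delta=BASE, R=alpha -> take RIGHT -> alpha
i=6: L=bravo=BASE, R=echo -> take RIGHT -> echo

Answer: charlie
alpha
foxtrot
charlie
charlie
alpha
echo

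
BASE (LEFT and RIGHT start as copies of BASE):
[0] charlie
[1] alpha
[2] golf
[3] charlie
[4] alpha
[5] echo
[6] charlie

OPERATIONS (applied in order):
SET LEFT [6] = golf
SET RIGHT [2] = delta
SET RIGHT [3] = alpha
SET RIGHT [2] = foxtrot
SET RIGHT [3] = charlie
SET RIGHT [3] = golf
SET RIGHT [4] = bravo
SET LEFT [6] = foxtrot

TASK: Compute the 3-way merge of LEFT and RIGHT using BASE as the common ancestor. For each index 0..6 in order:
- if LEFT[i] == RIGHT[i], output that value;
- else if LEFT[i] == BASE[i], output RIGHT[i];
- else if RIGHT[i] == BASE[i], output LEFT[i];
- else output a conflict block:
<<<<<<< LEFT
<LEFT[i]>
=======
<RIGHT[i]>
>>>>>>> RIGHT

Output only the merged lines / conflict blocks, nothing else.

Answer: charlie
alpha
foxtrot
golf
bravo
echo
foxtrot

Derivation:
Final LEFT:  [charlie, alpha, golf, charlie, alpha, echo, foxtrot]
Final RIGHT: [charlie, alpha, foxtrot, golf, bravo, echo, charlie]
i=0: L=charlie R=charlie -> agree -> charlie
i=1: L=alpha R=alpha -> agree -> alpha
i=2: L=golf=BASE, R=foxtrot -> take RIGHT -> foxtrot
i=3: L=charlie=BASE, R=golf -> take RIGHT -> golf
i=4: L=alpha=BASE, R=bravo -> take RIGHT -> bravo
i=5: L=echo R=echo -> agree -> echo
i=6: L=foxtrot, R=charlie=BASE -> take LEFT -> foxtrot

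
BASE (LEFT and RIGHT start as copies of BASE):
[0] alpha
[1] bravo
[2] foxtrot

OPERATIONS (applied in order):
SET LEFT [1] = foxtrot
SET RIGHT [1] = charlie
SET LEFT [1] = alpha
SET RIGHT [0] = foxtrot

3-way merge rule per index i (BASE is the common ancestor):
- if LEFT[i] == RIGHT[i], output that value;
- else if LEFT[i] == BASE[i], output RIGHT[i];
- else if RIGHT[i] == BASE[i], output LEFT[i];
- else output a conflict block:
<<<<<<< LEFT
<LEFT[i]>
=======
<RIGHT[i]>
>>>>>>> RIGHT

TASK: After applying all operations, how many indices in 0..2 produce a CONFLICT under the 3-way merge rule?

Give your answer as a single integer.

Final LEFT:  [alpha, alpha, foxtrot]
Final RIGHT: [foxtrot, charlie, foxtrot]
i=0: L=alpha=BASE, R=foxtrot -> take RIGHT -> foxtrot
i=1: BASE=bravo L=alpha R=charlie all differ -> CONFLICT
i=2: L=foxtrot R=foxtrot -> agree -> foxtrot
Conflict count: 1

Answer: 1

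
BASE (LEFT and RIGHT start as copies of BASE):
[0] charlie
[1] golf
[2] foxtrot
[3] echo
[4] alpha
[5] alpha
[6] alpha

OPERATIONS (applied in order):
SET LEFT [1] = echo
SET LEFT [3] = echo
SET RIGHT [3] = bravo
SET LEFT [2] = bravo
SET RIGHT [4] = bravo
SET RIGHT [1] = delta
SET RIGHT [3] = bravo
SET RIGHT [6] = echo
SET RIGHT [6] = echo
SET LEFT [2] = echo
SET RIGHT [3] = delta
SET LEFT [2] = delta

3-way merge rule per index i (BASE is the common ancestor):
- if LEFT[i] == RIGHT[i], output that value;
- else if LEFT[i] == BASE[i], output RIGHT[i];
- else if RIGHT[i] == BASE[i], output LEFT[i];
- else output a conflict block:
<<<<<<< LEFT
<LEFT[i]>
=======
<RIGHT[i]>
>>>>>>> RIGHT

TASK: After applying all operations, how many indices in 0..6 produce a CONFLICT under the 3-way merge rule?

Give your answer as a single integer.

Final LEFT:  [charlie, echo, delta, echo, alpha, alpha, alpha]
Final RIGHT: [charlie, delta, foxtrot, delta, bravo, alpha, echo]
i=0: L=charlie R=charlie -> agree -> charlie
i=1: BASE=golf L=echo R=delta all differ -> CONFLICT
i=2: L=delta, R=foxtrot=BASE -> take LEFT -> delta
i=3: L=echo=BASE, R=delta -> take RIGHT -> delta
i=4: L=alpha=BASE, R=bravo -> take RIGHT -> bravo
i=5: L=alpha R=alpha -> agree -> alpha
i=6: L=alpha=BASE, R=echo -> take RIGHT -> echo
Conflict count: 1

Answer: 1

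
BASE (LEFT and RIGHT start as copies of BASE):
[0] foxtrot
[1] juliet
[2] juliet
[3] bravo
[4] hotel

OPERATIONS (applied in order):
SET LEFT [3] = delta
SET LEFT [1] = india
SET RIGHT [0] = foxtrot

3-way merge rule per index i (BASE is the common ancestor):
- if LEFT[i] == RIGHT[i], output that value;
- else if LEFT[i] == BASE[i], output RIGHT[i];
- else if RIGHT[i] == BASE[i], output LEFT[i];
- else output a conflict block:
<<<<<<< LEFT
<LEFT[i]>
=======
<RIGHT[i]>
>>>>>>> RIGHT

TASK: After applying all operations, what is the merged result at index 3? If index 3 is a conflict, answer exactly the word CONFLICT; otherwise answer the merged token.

Answer: delta

Derivation:
Final LEFT:  [foxtrot, india, juliet, delta, hotel]
Final RIGHT: [foxtrot, juliet, juliet, bravo, hotel]
i=0: L=foxtrot R=foxtrot -> agree -> foxtrot
i=1: L=india, R=juliet=BASE -> take LEFT -> india
i=2: L=juliet R=juliet -> agree -> juliet
i=3: L=delta, R=bravo=BASE -> take LEFT -> delta
i=4: L=hotel R=hotel -> agree -> hotel
Index 3 -> delta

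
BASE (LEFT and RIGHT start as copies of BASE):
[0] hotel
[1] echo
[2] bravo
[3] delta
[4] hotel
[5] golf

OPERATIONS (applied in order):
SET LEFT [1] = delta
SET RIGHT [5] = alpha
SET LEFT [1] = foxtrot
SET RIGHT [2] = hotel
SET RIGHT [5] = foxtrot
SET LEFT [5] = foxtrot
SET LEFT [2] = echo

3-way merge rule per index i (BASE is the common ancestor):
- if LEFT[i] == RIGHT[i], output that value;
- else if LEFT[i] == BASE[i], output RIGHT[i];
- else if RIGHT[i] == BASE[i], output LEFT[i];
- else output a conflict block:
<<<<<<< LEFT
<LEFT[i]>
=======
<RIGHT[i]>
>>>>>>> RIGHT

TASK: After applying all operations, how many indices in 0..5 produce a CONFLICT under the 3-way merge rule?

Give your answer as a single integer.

Answer: 1

Derivation:
Final LEFT:  [hotel, foxtrot, echo, delta, hotel, foxtrot]
Final RIGHT: [hotel, echo, hotel, delta, hotel, foxtrot]
i=0: L=hotel R=hotel -> agree -> hotel
i=1: L=foxtrot, R=echo=BASE -> take LEFT -> foxtrot
i=2: BASE=bravo L=echo R=hotel all differ -> CONFLICT
i=3: L=delta R=delta -> agree -> delta
i=4: L=hotel R=hotel -> agree -> hotel
i=5: L=foxtrot R=foxtrot -> agree -> foxtrot
Conflict count: 1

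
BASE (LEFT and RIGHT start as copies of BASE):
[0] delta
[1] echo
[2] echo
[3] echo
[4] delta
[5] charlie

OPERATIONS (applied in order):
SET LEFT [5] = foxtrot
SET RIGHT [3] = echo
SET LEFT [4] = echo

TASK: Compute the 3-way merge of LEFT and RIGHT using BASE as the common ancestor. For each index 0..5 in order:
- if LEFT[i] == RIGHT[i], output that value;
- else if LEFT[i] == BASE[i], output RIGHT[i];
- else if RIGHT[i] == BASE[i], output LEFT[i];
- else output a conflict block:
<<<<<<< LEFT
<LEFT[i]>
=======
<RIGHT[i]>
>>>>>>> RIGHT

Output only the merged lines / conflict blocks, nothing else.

Answer: delta
echo
echo
echo
echo
foxtrot

Derivation:
Final LEFT:  [delta, echo, echo, echo, echo, foxtrot]
Final RIGHT: [delta, echo, echo, echo, delta, charlie]
i=0: L=delta R=delta -> agree -> delta
i=1: L=echo R=echo -> agree -> echo
i=2: L=echo R=echo -> agree -> echo
i=3: L=echo R=echo -> agree -> echo
i=4: L=echo, R=delta=BASE -> take LEFT -> echo
i=5: L=foxtrot, R=charlie=BASE -> take LEFT -> foxtrot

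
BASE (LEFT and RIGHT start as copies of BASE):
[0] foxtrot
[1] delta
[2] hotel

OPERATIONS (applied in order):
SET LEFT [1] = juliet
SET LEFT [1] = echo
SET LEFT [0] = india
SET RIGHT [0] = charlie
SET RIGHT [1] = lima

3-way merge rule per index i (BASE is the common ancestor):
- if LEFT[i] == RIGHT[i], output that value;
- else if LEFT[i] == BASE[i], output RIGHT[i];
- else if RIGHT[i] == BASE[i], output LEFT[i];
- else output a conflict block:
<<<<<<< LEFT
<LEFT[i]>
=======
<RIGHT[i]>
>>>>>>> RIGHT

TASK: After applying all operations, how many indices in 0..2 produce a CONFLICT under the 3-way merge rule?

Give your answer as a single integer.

Final LEFT:  [india, echo, hotel]
Final RIGHT: [charlie, lima, hotel]
i=0: BASE=foxtrot L=india R=charlie all differ -> CONFLICT
i=1: BASE=delta L=echo R=lima all differ -> CONFLICT
i=2: L=hotel R=hotel -> agree -> hotel
Conflict count: 2

Answer: 2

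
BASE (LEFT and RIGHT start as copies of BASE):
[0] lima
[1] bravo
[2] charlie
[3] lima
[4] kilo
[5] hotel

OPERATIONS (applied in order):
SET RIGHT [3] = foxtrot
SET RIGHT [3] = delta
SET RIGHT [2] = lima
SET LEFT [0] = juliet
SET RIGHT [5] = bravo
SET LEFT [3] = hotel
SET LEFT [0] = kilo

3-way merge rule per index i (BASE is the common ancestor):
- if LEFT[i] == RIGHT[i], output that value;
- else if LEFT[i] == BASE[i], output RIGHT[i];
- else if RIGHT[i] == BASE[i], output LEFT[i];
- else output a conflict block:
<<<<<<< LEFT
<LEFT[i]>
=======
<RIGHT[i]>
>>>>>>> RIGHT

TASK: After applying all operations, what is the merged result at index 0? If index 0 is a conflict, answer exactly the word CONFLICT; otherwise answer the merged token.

Answer: kilo

Derivation:
Final LEFT:  [kilo, bravo, charlie, hotel, kilo, hotel]
Final RIGHT: [lima, bravo, lima, delta, kilo, bravo]
i=0: L=kilo, R=lima=BASE -> take LEFT -> kilo
i=1: L=bravo R=bravo -> agree -> bravo
i=2: L=charlie=BASE, R=lima -> take RIGHT -> lima
i=3: BASE=lima L=hotel R=delta all differ -> CONFLICT
i=4: L=kilo R=kilo -> agree -> kilo
i=5: L=hotel=BASE, R=bravo -> take RIGHT -> bravo
Index 0 -> kilo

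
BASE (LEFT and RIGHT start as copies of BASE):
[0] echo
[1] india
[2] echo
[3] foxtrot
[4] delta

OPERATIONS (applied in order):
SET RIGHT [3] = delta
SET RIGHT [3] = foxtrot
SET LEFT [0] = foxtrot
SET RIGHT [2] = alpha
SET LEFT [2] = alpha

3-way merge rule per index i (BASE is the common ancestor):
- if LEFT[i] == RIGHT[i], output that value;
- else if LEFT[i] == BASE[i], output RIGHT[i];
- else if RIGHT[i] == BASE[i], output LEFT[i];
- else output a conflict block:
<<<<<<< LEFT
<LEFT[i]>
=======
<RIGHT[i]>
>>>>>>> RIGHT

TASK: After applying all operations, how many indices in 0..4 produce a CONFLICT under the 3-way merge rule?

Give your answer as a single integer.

Final LEFT:  [foxtrot, india, alpha, foxtrot, delta]
Final RIGHT: [echo, india, alpha, foxtrot, delta]
i=0: L=foxtrot, R=echo=BASE -> take LEFT -> foxtrot
i=1: L=india R=india -> agree -> india
i=2: L=alpha R=alpha -> agree -> alpha
i=3: L=foxtrot R=foxtrot -> agree -> foxtrot
i=4: L=delta R=delta -> agree -> delta
Conflict count: 0

Answer: 0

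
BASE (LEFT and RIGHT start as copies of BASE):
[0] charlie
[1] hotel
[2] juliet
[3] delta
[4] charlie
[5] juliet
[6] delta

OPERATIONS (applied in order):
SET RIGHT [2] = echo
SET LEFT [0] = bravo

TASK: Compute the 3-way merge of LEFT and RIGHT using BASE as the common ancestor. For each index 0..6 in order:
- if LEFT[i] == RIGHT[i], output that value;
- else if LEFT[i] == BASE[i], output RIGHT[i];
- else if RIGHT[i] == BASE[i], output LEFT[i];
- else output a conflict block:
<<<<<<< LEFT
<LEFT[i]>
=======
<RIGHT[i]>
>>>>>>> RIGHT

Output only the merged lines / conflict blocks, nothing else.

Answer: bravo
hotel
echo
delta
charlie
juliet
delta

Derivation:
Final LEFT:  [bravo, hotel, juliet, delta, charlie, juliet, delta]
Final RIGHT: [charlie, hotel, echo, delta, charlie, juliet, delta]
i=0: L=bravo, R=charlie=BASE -> take LEFT -> bravo
i=1: L=hotel R=hotel -> agree -> hotel
i=2: L=juliet=BASE, R=echo -> take RIGHT -> echo
i=3: L=delta R=delta -> agree -> delta
i=4: L=charlie R=charlie -> agree -> charlie
i=5: L=juliet R=juliet -> agree -> juliet
i=6: L=delta R=delta -> agree -> delta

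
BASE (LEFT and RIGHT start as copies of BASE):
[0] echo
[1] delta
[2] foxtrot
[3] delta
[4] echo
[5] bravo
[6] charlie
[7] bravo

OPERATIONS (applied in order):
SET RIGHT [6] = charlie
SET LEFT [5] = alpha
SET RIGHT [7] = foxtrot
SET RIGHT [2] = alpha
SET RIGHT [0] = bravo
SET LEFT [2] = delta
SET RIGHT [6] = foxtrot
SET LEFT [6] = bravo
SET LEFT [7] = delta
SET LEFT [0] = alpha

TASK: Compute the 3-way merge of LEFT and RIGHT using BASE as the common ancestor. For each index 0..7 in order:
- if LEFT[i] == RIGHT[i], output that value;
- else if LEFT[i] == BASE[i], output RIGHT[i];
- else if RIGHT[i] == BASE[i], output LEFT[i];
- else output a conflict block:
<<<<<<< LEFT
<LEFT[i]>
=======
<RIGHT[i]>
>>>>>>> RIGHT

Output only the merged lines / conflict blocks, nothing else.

Final LEFT:  [alpha, delta, delta, delta, echo, alpha, bravo, delta]
Final RIGHT: [bravo, delta, alpha, delta, echo, bravo, foxtrot, foxtrot]
i=0: BASE=echo L=alpha R=bravo all differ -> CONFLICT
i=1: L=delta R=delta -> agree -> delta
i=2: BASE=foxtrot L=delta R=alpha all differ -> CONFLICT
i=3: L=delta R=delta -> agree -> delta
i=4: L=echo R=echo -> agree -> echo
i=5: L=alpha, R=bravo=BASE -> take LEFT -> alpha
i=6: BASE=charlie L=bravo R=foxtrot all differ -> CONFLICT
i=7: BASE=bravo L=delta R=foxtrot all differ -> CONFLICT

Answer: <<<<<<< LEFT
alpha
=======
bravo
>>>>>>> RIGHT
delta
<<<<<<< LEFT
delta
=======
alpha
>>>>>>> RIGHT
delta
echo
alpha
<<<<<<< LEFT
bravo
=======
foxtrot
>>>>>>> RIGHT
<<<<<<< LEFT
delta
=======
foxtrot
>>>>>>> RIGHT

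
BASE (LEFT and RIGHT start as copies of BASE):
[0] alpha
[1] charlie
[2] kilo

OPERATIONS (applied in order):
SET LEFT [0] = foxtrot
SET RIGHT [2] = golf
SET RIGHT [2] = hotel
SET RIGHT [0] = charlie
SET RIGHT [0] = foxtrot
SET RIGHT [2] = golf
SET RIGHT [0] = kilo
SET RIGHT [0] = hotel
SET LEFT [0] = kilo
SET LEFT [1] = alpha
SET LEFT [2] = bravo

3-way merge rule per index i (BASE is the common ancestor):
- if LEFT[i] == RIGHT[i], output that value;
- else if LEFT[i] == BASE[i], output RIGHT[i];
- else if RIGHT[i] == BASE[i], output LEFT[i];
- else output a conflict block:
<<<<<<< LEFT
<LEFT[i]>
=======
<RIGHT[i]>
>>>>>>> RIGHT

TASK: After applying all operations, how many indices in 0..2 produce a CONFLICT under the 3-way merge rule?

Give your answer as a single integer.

Final LEFT:  [kilo, alpha, bravo]
Final RIGHT: [hotel, charlie, golf]
i=0: BASE=alpha L=kilo R=hotel all differ -> CONFLICT
i=1: L=alpha, R=charlie=BASE -> take LEFT -> alpha
i=2: BASE=kilo L=bravo R=golf all differ -> CONFLICT
Conflict count: 2

Answer: 2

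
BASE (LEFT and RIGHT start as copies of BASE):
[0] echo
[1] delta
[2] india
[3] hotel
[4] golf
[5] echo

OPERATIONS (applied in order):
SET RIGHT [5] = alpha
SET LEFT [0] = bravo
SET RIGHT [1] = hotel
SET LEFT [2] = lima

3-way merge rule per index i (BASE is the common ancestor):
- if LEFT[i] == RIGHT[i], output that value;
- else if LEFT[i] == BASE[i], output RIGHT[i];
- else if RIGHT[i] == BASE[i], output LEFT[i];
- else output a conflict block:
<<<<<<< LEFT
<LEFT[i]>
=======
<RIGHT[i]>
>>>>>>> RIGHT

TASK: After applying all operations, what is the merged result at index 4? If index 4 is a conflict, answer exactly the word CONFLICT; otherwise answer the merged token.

Final LEFT:  [bravo, delta, lima, hotel, golf, echo]
Final RIGHT: [echo, hotel, india, hotel, golf, alpha]
i=0: L=bravo, R=echo=BASE -> take LEFT -> bravo
i=1: L=delta=BASE, R=hotel -> take RIGHT -> hotel
i=2: L=lima, R=india=BASE -> take LEFT -> lima
i=3: L=hotel R=hotel -> agree -> hotel
i=4: L=golf R=golf -> agree -> golf
i=5: L=echo=BASE, R=alpha -> take RIGHT -> alpha
Index 4 -> golf

Answer: golf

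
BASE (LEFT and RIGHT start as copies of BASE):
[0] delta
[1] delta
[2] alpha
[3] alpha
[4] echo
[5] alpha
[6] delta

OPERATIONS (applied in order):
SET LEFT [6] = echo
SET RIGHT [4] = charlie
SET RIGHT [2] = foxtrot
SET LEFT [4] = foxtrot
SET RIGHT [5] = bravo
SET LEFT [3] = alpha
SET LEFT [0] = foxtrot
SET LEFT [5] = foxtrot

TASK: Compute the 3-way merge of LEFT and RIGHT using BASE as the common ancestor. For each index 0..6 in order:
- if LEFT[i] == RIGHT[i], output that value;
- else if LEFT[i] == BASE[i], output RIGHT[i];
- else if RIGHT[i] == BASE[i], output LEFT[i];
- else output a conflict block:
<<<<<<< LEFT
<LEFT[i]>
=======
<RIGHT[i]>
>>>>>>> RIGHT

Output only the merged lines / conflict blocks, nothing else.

Answer: foxtrot
delta
foxtrot
alpha
<<<<<<< LEFT
foxtrot
=======
charlie
>>>>>>> RIGHT
<<<<<<< LEFT
foxtrot
=======
bravo
>>>>>>> RIGHT
echo

Derivation:
Final LEFT:  [foxtrot, delta, alpha, alpha, foxtrot, foxtrot, echo]
Final RIGHT: [delta, delta, foxtrot, alpha, charlie, bravo, delta]
i=0: L=foxtrot, R=delta=BASE -> take LEFT -> foxtrot
i=1: L=delta R=delta -> agree -> delta
i=2: L=alpha=BASE, R=foxtrot -> take RIGHT -> foxtrot
i=3: L=alpha R=alpha -> agree -> alpha
i=4: BASE=echo L=foxtrot R=charlie all differ -> CONFLICT
i=5: BASE=alpha L=foxtrot R=bravo all differ -> CONFLICT
i=6: L=echo, R=delta=BASE -> take LEFT -> echo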